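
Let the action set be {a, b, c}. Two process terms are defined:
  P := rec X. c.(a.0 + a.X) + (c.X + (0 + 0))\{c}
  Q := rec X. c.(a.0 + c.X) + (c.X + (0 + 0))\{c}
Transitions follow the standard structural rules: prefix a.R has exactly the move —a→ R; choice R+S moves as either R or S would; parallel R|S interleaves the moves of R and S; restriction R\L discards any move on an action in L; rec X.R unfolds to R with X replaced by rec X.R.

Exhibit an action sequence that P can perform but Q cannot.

LTS(P): 3 reachable states
  u0 = rec X. c.(a.0 + a.X) + (c.X + (0 + 0))\{c} → ··c··> u1
  u1 = a.0 + a.(rec X. c.(a.0 + a.X) + (c.X + (0 + 0))\{c}) → ··a··> u0, ··a··> u2
  u2 = 0 → ∅
LTS(Q): 3 reachable states
  v0 = rec X. c.(a.0 + c.X) + (c.X + (0 + 0))\{c} → ··c··> v1
  v1 = a.0 + c.(rec X. c.(a.0 + c.X) + (c.X + (0 + 0))\{c}) → ··a··> v2, ··c··> v0
  v2 = 0 → ∅
Run σ = ⟨cac⟩ on P: start {u0}
  step 1 (c): {u1}
  step 2 (a): {u0, u2}
  step 3 (c): {u1}
  — P admits the full trace.
Run σ = ⟨cac⟩ on Q: start {v0}
  step 1 (c): {v1}
  step 2 (a): {v2}
  step 3 (c): no successor for Q

cac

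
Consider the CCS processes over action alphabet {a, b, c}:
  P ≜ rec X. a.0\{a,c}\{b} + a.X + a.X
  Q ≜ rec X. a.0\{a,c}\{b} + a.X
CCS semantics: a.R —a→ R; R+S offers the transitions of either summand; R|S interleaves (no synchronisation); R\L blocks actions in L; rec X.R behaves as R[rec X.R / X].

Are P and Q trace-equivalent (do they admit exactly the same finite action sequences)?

trace-equivalent

LTS(P): 2 reachable states
  m0 = rec X. a.0\{a,c}\{b} + a.X + a.X | ··a··> m0, ··a··> m1
  m1 = 0\{a,c}\{b} | deadlocked
LTS(Q): 2 reachable states
  n0 = rec X. a.0\{a,c}\{b} + a.X | ··a··> n0, ··a··> n1
  n1 = 0\{a,c}\{b} | deadlocked
Coarsest stable partition (strong bisimilarity classes):
  B0 = {m0, n0}
  B1 = {m1, n1}
m0 ∈ B0, n0 ∈ B0 → same block
Bisimilar ⇒ trace-equivalent.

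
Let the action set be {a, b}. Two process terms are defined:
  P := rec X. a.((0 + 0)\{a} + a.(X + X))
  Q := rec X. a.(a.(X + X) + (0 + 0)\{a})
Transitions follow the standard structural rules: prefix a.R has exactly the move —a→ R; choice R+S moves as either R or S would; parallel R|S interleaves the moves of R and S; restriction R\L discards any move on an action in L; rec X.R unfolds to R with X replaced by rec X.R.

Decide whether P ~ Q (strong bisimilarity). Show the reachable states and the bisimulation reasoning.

YES

Reachable graph of P (3 states):
  u0 = rec X. a.((0 + 0)\{a} + a.(X + X)) → ··a··> u1
  u1 = (0 + 0)\{a} + a.((rec X. a.((0 + 0)\{a} + a.(X + X))) + (rec X. a.((0 + 0)\{a} + a.(X + X)))) → ··a··> u2
  u2 = (rec X. a.((0 + 0)\{a} + a.(X + X))) + (rec X. a.((0 + 0)\{a} + a.(X + X))) → ··a··> u1
Reachable graph of Q (3 states):
  v0 = rec X. a.(a.(X + X) + (0 + 0)\{a}) → ··a··> v1
  v1 = a.((rec X. a.(a.(X + X) + (0 + 0)\{a})) + (rec X. a.(a.(X + X) + (0 + 0)\{a}))) + (0 + 0)\{a} → ··a··> v2
  v2 = (rec X. a.(a.(X + X) + (0 + 0)\{a})) + (rec X. a.(a.(X + X) + (0 + 0)\{a})) → ··a··> v1
Partition-refinement fixed point:
  B0 = {u0, u1, u2, v0, v1, v2}
u0 ∈ B0, v0 ∈ B0 → same block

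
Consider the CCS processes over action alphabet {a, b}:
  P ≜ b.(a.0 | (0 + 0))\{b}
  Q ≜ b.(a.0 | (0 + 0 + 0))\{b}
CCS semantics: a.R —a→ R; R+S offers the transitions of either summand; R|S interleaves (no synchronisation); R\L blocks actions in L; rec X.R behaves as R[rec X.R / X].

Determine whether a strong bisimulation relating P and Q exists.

P ~ Q

P's transition system — 3 states:
  u0 = b.(a.0 | (0 + 0))\{b} :: —b→ u1
  u1 = (a.0 | (0 + 0))\{b} :: —a→ u2
  u2 = (0 | (0 + 0))\{b} :: ·
Q's transition system — 3 states:
  v0 = b.(a.0 | (0 + 0 + 0))\{b} :: —b→ v1
  v1 = (a.0 | (0 + 0 + 0))\{b} :: —a→ v2
  v2 = (0 | (0 + 0 + 0))\{b} :: ·
Bisimilarity quotient blocks:
  B0 = {u0, v0}
  B1 = {u1, v1}
  B2 = {u2, v2}
u0 ∈ B0, v0 ∈ B0 → same block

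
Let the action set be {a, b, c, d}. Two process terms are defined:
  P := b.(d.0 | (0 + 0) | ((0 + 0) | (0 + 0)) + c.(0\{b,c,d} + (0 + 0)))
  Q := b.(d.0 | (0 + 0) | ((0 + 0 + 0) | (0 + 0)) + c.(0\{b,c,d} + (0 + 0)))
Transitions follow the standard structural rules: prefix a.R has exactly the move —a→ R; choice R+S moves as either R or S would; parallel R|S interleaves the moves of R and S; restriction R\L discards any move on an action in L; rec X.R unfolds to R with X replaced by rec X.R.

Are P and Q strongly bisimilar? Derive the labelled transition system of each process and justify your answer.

P ~ Q

Reachable graph of P (4 states):
  m0 = b.(d.0 | (0 + 0) | ((0 + 0) | (0 + 0)) + c.(0\{b,c,d} + (0 + 0))) → ··b··> m1
  m1 = d.0 | (0 + 0) | ((0 + 0) | (0 + 0)) + c.(0\{b,c,d} + (0 + 0)) → ··c··> m2, ··d··> m3
  m2 = 0\{b,c,d} + (0 + 0) → ·
  m3 = 0 | (0 + 0) | ((0 + 0) | (0 + 0)) → ·
Reachable graph of Q (4 states):
  n0 = b.(d.0 | (0 + 0) | ((0 + 0 + 0) | (0 + 0)) + c.(0\{b,c,d} + (0 + 0))) → ··b··> n1
  n1 = d.0 | (0 + 0) | ((0 + 0 + 0) | (0 + 0)) + c.(0\{b,c,d} + (0 + 0)) → ··c··> n2, ··d··> n3
  n2 = 0\{b,c,d} + (0 + 0) → ·
  n3 = 0 | (0 + 0) | ((0 + 0 + 0) | (0 + 0)) → ·
Partition-refinement fixed point:
  B0 = {m0, n0}
  B1 = {m1, n1}
  B2 = {m2, m3, n2, n3}
m0 ∈ B0, n0 ∈ B0 → same block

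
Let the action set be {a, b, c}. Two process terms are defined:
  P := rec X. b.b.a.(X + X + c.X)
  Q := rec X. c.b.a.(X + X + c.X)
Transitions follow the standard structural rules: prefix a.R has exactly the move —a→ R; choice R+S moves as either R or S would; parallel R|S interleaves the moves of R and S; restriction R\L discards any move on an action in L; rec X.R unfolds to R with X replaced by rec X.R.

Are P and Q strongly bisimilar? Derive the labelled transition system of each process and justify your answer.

not bisimilar

P's transition system — 4 states:
  s0 = rec X. b.b.a.(X + X + c.X) :: -b-> s1
  s1 = b.a.((rec X. b.b.a.(X + X + c.X)) + (rec X. b.b.a.(X + X + c.X)) + c.(rec X. b.b.a.(X + X + c.X))) :: -b-> s2
  s2 = a.((rec X. b.b.a.(X + X + c.X)) + (rec X. b.b.a.(X + X + c.X)) + c.(rec X. b.b.a.(X + X + c.X))) :: -a-> s3
  s3 = (rec X. b.b.a.(X + X + c.X)) + (rec X. b.b.a.(X + X + c.X)) + c.(rec X. b.b.a.(X + X + c.X)) :: -b-> s1, -c-> s0
Q's transition system — 4 states:
  t0 = rec X. c.b.a.(X + X + c.X) :: -c-> t1
  t1 = b.a.((rec X. c.b.a.(X + X + c.X)) + (rec X. c.b.a.(X + X + c.X)) + c.(rec X. c.b.a.(X + X + c.X))) :: -b-> t2
  t2 = a.((rec X. c.b.a.(X + X + c.X)) + (rec X. c.b.a.(X + X + c.X)) + c.(rec X. c.b.a.(X + X + c.X))) :: -a-> t3
  t3 = (rec X. c.b.a.(X + X + c.X)) + (rec X. c.b.a.(X + X + c.X)) + c.(rec X. c.b.a.(X + X + c.X)) :: -c-> t0, -c-> t1
Coarsest stable partition (strong bisimilarity classes):
  B0 = {s0}
  B1 = {s1}
  B2 = {s2}
  B3 = {s3}
  B4 = {t0}
  B5 = {t1}
  B6 = {t2}
  B7 = {t3}
s0 ∈ B0, t0 ∈ B4 → different blocks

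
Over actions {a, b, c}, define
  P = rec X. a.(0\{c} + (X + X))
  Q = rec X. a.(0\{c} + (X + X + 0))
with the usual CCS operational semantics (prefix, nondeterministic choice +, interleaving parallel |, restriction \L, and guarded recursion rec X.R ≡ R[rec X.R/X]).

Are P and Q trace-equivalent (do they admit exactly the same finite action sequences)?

traces(P) = traces(Q)

LTS(P): 2 reachable states
  p0 = rec X. a.(0\{c} + (X + X)) :: —a→ p1
  p1 = 0\{c} + ((rec X. a.(0\{c} + (X + X))) + (rec X. a.(0\{c} + (X + X)))) :: —a→ p1
LTS(Q): 2 reachable states
  q0 = rec X. a.(0\{c} + (X + X + 0)) :: —a→ q1
  q1 = 0\{c} + ((rec X. a.(0\{c} + (X + X + 0))) + (rec X. a.(0\{c} + (X + X + 0))) + 0) :: —a→ q1
Coarsest stable partition (strong bisimilarity classes):
  B0 = {p0, p1, q0, q1}
p0 ∈ B0, q0 ∈ B0 → same block
Bisimilar ⇒ trace-equivalent.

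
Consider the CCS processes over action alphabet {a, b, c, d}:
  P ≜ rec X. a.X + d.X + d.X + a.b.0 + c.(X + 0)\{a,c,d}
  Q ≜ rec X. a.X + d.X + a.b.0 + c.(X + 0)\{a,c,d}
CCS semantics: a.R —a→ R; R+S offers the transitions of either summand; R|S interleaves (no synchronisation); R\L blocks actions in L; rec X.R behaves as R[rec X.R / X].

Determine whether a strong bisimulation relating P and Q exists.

P ~ Q

Reachable graph of P (4 states):
  u0 = rec X. a.X + d.X + d.X + a.b.0 + c.(X + 0)\{a,c,d} | ··a··> u0, ··a··> u1, ··c··> u2, ··d··> u0
  u1 = b.0 | ··b··> u3
  u2 = ((rec X. a.X + d.X + d.X + a.b.0 + c.(X + 0)\{a,c,d}) + 0)\{a,c,d} | stopped
  u3 = 0 | stopped
Reachable graph of Q (4 states):
  v0 = rec X. a.X + d.X + a.b.0 + c.(X + 0)\{a,c,d} | ··a··> v0, ··a··> v1, ··c··> v2, ··d··> v0
  v1 = b.0 | ··b··> v3
  v2 = ((rec X. a.X + d.X + a.b.0 + c.(X + 0)\{a,c,d}) + 0)\{a,c,d} | stopped
  v3 = 0 | stopped
Partition-refinement fixed point:
  B0 = {u0, v0}
  B1 = {u1, v1}
  B2 = {u2, u3, v2, v3}
u0 ∈ B0, v0 ∈ B0 → same block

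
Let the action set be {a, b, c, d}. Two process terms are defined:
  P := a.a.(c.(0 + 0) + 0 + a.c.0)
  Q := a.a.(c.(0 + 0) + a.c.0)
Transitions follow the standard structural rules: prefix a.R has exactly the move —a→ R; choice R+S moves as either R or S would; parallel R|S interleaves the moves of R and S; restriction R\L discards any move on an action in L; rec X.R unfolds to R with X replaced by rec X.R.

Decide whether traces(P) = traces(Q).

YES

Reachable graph of P (6 states):
  u0 = a.a.(c.(0 + 0) + 0 + a.c.0) has moves =a=> u1
  u1 = a.(c.(0 + 0) + 0 + a.c.0) has moves =a=> u2
  u2 = c.(0 + 0) + 0 + a.c.0 has moves =a=> u3, =c=> u4
  u3 = c.0 has moves =c=> u5
  u4 = 0 + 0 has moves (no moves)
  u5 = 0 has moves (no moves)
Reachable graph of Q (6 states):
  v0 = a.a.(c.(0 + 0) + a.c.0) has moves =a=> v1
  v1 = a.(c.(0 + 0) + a.c.0) has moves =a=> v2
  v2 = c.(0 + 0) + a.c.0 has moves =a=> v3, =c=> v4
  v3 = c.0 has moves =c=> v5
  v4 = 0 + 0 has moves (no moves)
  v5 = 0 has moves (no moves)
Partition-refinement fixed point:
  B0 = {u0, v0}
  B1 = {u1, v1}
  B2 = {u2, v2}
  B3 = {u4, u5, v4, v5}
  B4 = {u3, v3}
u0 ∈ B0, v0 ∈ B0 → same block
Bisimilar ⇒ trace-equivalent.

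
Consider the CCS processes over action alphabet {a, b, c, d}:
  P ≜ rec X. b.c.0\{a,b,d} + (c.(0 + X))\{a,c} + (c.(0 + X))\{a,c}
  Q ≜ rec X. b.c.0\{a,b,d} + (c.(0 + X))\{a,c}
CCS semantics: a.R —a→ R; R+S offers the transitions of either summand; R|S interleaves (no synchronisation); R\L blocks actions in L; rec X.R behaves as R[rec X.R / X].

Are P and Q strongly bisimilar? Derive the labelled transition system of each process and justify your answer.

bisimilar

P's transition system — 3 states:
  p0 = rec X. b.c.0\{a,b,d} + (c.(0 + X))\{a,c} + (c.(0 + X))\{a,c} ⊢ -b-> p1
  p1 = c.0\{a,b,d} ⊢ -c-> p2
  p2 = 0\{a,b,d} ⊢ ·
Q's transition system — 3 states:
  q0 = rec X. b.c.0\{a,b,d} + (c.(0 + X))\{a,c} ⊢ -b-> q1
  q1 = c.0\{a,b,d} ⊢ -c-> q2
  q2 = 0\{a,b,d} ⊢ ·
Partition-refinement fixed point:
  B0 = {p0, q0}
  B1 = {p1, q1}
  B2 = {p2, q2}
p0 ∈ B0, q0 ∈ B0 → same block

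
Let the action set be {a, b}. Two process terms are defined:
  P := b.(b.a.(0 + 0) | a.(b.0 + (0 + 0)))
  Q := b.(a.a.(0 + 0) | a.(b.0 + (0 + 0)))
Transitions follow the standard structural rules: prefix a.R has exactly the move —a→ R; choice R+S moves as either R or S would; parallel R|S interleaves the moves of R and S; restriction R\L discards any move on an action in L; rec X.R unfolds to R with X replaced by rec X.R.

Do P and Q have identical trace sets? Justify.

Reachable graph of P (10 states):
  u0 = b.(b.a.(0 + 0) | a.(b.0 + (0 + 0))) ⊢ —b→ u1
  u1 = b.a.(0 + 0) | a.(b.0 + (0 + 0)) ⊢ —a→ u2, —b→ u3
  u2 = b.a.(0 + 0) | (b.0 + (0 + 0)) ⊢ —b→ u4, —b→ u5
  u3 = a.(0 + 0) | a.(b.0 + (0 + 0)) ⊢ —a→ u4, —a→ u6
  u4 = a.(0 + 0) | (b.0 + (0 + 0)) ⊢ —a→ u7, —b→ u8
  u5 = b.a.(0 + 0) | 0 ⊢ —b→ u8
  u6 = (0 + 0) | a.(b.0 + (0 + 0)) ⊢ —a→ u7
  u7 = (0 + 0) | (b.0 + (0 + 0)) ⊢ —b→ u9
  u8 = a.(0 + 0) | 0 ⊢ —a→ u9
  u9 = (0 + 0) | 0 ⊢ ·
Reachable graph of Q (10 states):
  v0 = b.(a.a.(0 + 0) | a.(b.0 + (0 + 0))) ⊢ —b→ v1
  v1 = a.a.(0 + 0) | a.(b.0 + (0 + 0)) ⊢ —a→ v2, —a→ v3
  v2 = a.(0 + 0) | a.(b.0 + (0 + 0)) ⊢ —a→ v4, —a→ v5
  v3 = a.a.(0 + 0) | (b.0 + (0 + 0)) ⊢ —a→ v5, —b→ v6
  v4 = (0 + 0) | a.(b.0 + (0 + 0)) ⊢ —a→ v7
  v5 = a.(0 + 0) | (b.0 + (0 + 0)) ⊢ —a→ v7, —b→ v8
  v6 = a.a.(0 + 0) | 0 ⊢ —a→ v8
  v7 = (0 + 0) | (b.0 + (0 + 0)) ⊢ —b→ v9
  v8 = a.(0 + 0) | 0 ⊢ —a→ v9
  v9 = (0 + 0) | 0 ⊢ ·
Trace ⟨bb⟩ through P, begin at {u0}:
  after b @ step 1: {u1}
  after b @ step 2: {u3}
  P completes σ.
Trace ⟨bb⟩ through Q, begin at {v0}:
  after b @ step 1: {v1}
  after b @ step 2: no successor for Q

trace-distinct — witness ⟨bb⟩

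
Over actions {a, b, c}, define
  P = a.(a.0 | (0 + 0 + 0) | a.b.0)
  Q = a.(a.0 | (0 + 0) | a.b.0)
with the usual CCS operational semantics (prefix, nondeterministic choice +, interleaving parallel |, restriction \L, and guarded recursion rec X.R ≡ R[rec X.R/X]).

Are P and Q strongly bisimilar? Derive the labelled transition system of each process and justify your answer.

LTS(P): 7 reachable states
  m0 = a.(a.0 | (0 + 0 + 0) | a.b.0) :: ··a··> m1
  m1 = a.0 | (0 + 0 + 0) | a.b.0 :: ··a··> m2, ··a··> m3
  m2 = 0 | (0 + 0 + 0) | a.b.0 :: ··a··> m4
  m3 = a.0 | (0 + 0 + 0) | b.0 :: ··a··> m4, ··b··> m5
  m4 = 0 | (0 + 0 + 0) | b.0 :: ··b··> m6
  m5 = a.0 | (0 + 0 + 0) | 0 :: ··a··> m6
  m6 = 0 | (0 + 0 + 0) | 0 :: stopped
LTS(Q): 7 reachable states
  n0 = a.(a.0 | (0 + 0) | a.b.0) :: ··a··> n1
  n1 = a.0 | (0 + 0) | a.b.0 :: ··a··> n2, ··a··> n3
  n2 = 0 | (0 + 0) | a.b.0 :: ··a··> n4
  n3 = a.0 | (0 + 0) | b.0 :: ··a··> n4, ··b··> n5
  n4 = 0 | (0 + 0) | b.0 :: ··b··> n6
  n5 = a.0 | (0 + 0) | 0 :: ··a··> n6
  n6 = 0 | (0 + 0) | 0 :: stopped
Coarsest stable partition (strong bisimilarity classes):
  B0 = {m0, n0}
  B1 = {m1, n1}
  B2 = {m2, n2}
  B3 = {m4, n4}
  B4 = {m6, n6}
  B5 = {m3, n3}
  B6 = {m5, n5}
m0 ∈ B0, n0 ∈ B0 → same block

P ~ Q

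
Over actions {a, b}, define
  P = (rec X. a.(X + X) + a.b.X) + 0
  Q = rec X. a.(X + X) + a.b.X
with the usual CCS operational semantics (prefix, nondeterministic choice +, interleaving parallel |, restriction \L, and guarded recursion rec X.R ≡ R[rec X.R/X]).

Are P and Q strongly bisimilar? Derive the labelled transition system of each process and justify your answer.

P's transition system — 4 states:
  u0 = (rec X. a.(X + X) + a.b.X) + 0 ⊢ =a=> u1, =a=> u2
  u1 = (rec X. a.(X + X) + a.b.X) + (rec X. a.(X + X) + a.b.X) ⊢ =a=> u1, =a=> u2
  u2 = b.(rec X. a.(X + X) + a.b.X) ⊢ =b=> u3
  u3 = rec X. a.(X + X) + a.b.X ⊢ =a=> u1, =a=> u2
Q's transition system — 3 states:
  v0 = rec X. a.(X + X) + a.b.X ⊢ =a=> v1, =a=> v2
  v1 = (rec X. a.(X + X) + a.b.X) + (rec X. a.(X + X) + a.b.X) ⊢ =a=> v1, =a=> v2
  v2 = b.(rec X. a.(X + X) + a.b.X) ⊢ =b=> v0
Coarsest stable partition (strong bisimilarity classes):
  B0 = {u0, u1, u3, v0, v1}
  B1 = {u2, v2}
u0 ∈ B0, v0 ∈ B0 → same block

YES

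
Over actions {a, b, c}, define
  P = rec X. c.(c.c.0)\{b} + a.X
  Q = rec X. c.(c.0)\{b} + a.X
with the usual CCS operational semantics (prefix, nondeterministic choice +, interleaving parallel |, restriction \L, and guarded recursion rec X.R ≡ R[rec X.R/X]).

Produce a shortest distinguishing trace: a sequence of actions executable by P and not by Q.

P's transition system — 4 states:
  u0 = rec X. c.(c.c.0)\{b} + a.X has moves ··a··> u0, ··c··> u1
  u1 = (c.c.0)\{b} has moves ··c··> u2
  u2 = (c.0)\{b} has moves ··c··> u3
  u3 = 0\{b} has moves (no moves)
Q's transition system — 3 states:
  v0 = rec X. c.(c.0)\{b} + a.X has moves ··a··> v0, ··c··> v1
  v1 = (c.0)\{b} has moves ··c··> v2
  v2 = 0\{b} has moves (no moves)
Trace ⟨ccc⟩ through P, begin at {u0}:
  step 1 (c): {u1}
  step 2 (c): {u2}
  step 3 (c): {u3}
  P completes σ.
Trace ⟨ccc⟩ through Q, begin at {v0}:
  step 1 (c): {v1}
  step 2 (c): {v2}
  step 3 (c): ∅ (Q stuck)

ccc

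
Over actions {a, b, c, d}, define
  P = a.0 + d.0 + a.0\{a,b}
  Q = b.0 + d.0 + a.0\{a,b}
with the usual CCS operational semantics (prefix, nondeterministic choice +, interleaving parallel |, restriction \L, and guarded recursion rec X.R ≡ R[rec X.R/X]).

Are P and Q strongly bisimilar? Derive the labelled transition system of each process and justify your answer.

not bisimilar

Reachable graph of P (3 states):
  p0 = a.0 + d.0 + a.0\{a,b} ⊢ ··a··> p1, ··a··> p2, ··d··> p1
  p1 = 0 ⊢ ∅
  p2 = 0\{a,b} ⊢ ∅
Reachable graph of Q (3 states):
  q0 = b.0 + d.0 + a.0\{a,b} ⊢ ··a··> q1, ··b··> q2, ··d··> q2
  q1 = 0\{a,b} ⊢ ∅
  q2 = 0 ⊢ ∅
Bisimilarity quotient blocks:
  B0 = {p0}
  B1 = {p1, p2, q1, q2}
  B2 = {q0}
p0 ∈ B0, q0 ∈ B2 → different blocks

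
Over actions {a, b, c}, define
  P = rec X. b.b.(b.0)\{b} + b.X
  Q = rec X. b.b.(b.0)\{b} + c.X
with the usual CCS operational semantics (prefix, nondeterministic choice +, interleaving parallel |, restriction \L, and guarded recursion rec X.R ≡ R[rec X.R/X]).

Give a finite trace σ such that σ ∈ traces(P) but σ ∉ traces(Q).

bbb

Reachable graph of P (3 states):
  u0 = rec X. b.b.(b.0)\{b} + b.X has moves —b→ u0, —b→ u1
  u1 = b.(b.0)\{b} has moves —b→ u2
  u2 = (b.0)\{b} has moves ∅
Reachable graph of Q (3 states):
  v0 = rec X. b.b.(b.0)\{b} + c.X has moves —b→ v1, —c→ v0
  v1 = b.(b.0)\{b} has moves —b→ v2
  v2 = (b.0)\{b} has moves ∅
Executing bbb from P (initial set {u0}):
  after b @ step 1: {u0, u1}
  after b @ step 2: {u0, u1, u2}
  after b @ step 3: {u0, u1, u2}
  — P admits the full trace.
Executing bbb from Q (initial set {v0}):
  after b @ step 1: {v1}
  after b @ step 2: {v2}
  after b @ step 3: ∅ (Q stuck)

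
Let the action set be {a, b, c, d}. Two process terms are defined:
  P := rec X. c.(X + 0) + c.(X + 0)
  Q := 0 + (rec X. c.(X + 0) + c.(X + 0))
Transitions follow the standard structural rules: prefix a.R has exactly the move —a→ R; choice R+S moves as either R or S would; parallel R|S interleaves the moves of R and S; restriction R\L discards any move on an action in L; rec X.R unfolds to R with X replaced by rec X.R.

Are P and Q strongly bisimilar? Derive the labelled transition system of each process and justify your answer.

YES

LTS(P): 2 reachable states
  m0 = rec X. c.(X + 0) + c.(X + 0) ⊢ --c--▸ m1
  m1 = (rec X. c.(X + 0) + c.(X + 0)) + 0 ⊢ --c--▸ m1
LTS(Q): 2 reachable states
  n0 = 0 + (rec X. c.(X + 0) + c.(X + 0)) ⊢ --c--▸ n1
  n1 = (rec X. c.(X + 0) + c.(X + 0)) + 0 ⊢ --c--▸ n1
Coarsest stable partition (strong bisimilarity classes):
  B0 = {m0, m1, n0, n1}
m0 ∈ B0, n0 ∈ B0 → same block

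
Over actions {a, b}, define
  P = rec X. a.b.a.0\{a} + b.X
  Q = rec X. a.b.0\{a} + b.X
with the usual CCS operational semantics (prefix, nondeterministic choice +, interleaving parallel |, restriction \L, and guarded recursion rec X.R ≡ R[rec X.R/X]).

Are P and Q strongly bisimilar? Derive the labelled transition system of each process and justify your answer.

P ≁ Q

LTS(P): 4 reachable states
  p0 = rec X. a.b.a.0\{a} + b.X | -a-> p1, -b-> p0
  p1 = b.a.0\{a} | -b-> p2
  p2 = a.0\{a} | -a-> p3
  p3 = 0\{a} | ∅
LTS(Q): 3 reachable states
  q0 = rec X. a.b.0\{a} + b.X | -a-> q1, -b-> q0
  q1 = b.0\{a} | -b-> q2
  q2 = 0\{a} | ∅
Partition-refinement fixed point:
  B0 = {p0}
  B1 = {p1}
  B2 = {p2}
  B3 = {p3, q2}
  B4 = {q0}
  B5 = {q1}
p0 ∈ B0, q0 ∈ B4 → different blocks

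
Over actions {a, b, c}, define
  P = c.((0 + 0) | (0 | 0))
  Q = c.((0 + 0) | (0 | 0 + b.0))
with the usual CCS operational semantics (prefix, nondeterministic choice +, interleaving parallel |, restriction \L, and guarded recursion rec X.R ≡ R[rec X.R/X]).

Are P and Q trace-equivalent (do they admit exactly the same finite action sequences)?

LTS(P): 2 reachable states
  s0 = c.((0 + 0) | (0 | 0)) → -c-> s1
  s1 = (0 + 0) | (0 | 0) → ·
LTS(Q): 3 reachable states
  t0 = c.((0 + 0) | (0 | 0 + b.0)) → -c-> t1
  t1 = (0 + 0) | (0 | 0 + b.0) → -b-> t2
  t2 = (0 + 0) | 0 → ·
Trace ⟨cb⟩ through Q, begin at {t0}:
  [1] c ⇒ {t1}
  [2] b ⇒ {t2}
  — Q admits the full trace.
Trace ⟨cb⟩ through P, begin at {s0}:
  [1] c ⇒ {s1}
  [2] b ⇒ ∅ (P stuck)

trace-distinct — witness ⟨cb⟩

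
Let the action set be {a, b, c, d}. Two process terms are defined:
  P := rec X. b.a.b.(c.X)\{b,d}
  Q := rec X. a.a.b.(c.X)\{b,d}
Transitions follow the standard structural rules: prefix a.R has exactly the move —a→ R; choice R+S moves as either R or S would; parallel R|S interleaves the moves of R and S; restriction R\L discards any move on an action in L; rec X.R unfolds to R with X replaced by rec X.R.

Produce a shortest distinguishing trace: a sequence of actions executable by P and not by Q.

LTS(P): 5 reachable states
  s0 = rec X. b.a.b.(c.X)\{b,d} → ··b··> s1
  s1 = a.b.(c.(rec X. b.a.b.(c.X)\{b,d}))\{b,d} → ··a··> s2
  s2 = b.(c.(rec X. b.a.b.(c.X)\{b,d}))\{b,d} → ··b··> s3
  s3 = (c.(rec X. b.a.b.(c.X)\{b,d}))\{b,d} → ··c··> s4
  s4 = (rec X. b.a.b.(c.X)\{b,d})\{b,d} → (no moves)
LTS(Q): 7 reachable states
  t0 = rec X. a.a.b.(c.X)\{b,d} → ··a··> t1
  t1 = a.b.(c.(rec X. a.a.b.(c.X)\{b,d}))\{b,d} → ··a··> t2
  t2 = b.(c.(rec X. a.a.b.(c.X)\{b,d}))\{b,d} → ··b··> t3
  t3 = (c.(rec X. a.a.b.(c.X)\{b,d}))\{b,d} → ··c··> t4
  t4 = (rec X. a.a.b.(c.X)\{b,d})\{b,d} → ··a··> t5
  t5 = (a.b.(c.(rec X. a.a.b.(c.X)\{b,d}))\{b,d})\{b,d} → ··a··> t6
  t6 = (b.(c.(rec X. a.a.b.(c.X)\{b,d}))\{b,d})\{b,d} → (no moves)
Trace ⟨b⟩ through P, begin at {s0}:
  [1] b ⇒ {s1}
  P completes σ.
Trace ⟨b⟩ through Q, begin at {t0}:
  [1] b ⇒ no successor for Q

b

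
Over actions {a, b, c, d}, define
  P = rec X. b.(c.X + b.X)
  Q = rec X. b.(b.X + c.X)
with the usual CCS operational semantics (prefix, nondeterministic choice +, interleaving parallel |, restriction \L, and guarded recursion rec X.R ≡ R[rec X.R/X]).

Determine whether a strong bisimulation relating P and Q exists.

P's transition system — 2 states:
  m0 = rec X. b.(c.X + b.X) → -b-> m1
  m1 = c.(rec X. b.(c.X + b.X)) + b.(rec X. b.(c.X + b.X)) → -b-> m0, -c-> m0
Q's transition system — 2 states:
  n0 = rec X. b.(b.X + c.X) → -b-> n1
  n1 = b.(rec X. b.(b.X + c.X)) + c.(rec X. b.(b.X + c.X)) → -b-> n0, -c-> n0
Coarsest stable partition (strong bisimilarity classes):
  B0 = {m0, n0}
  B1 = {m1, n1}
m0 ∈ B0, n0 ∈ B0 → same block

P ~ Q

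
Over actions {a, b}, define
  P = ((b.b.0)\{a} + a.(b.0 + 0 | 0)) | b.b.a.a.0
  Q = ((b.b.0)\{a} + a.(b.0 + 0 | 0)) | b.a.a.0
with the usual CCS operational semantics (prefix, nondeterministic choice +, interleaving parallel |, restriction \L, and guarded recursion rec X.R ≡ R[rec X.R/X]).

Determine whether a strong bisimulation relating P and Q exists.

NO

LTS(P): 25 reachable states
  p0 = ((b.b.0)\{a} + a.(b.0 + 0 | 0)) | b.b.a.a.0 | ··a··> p1, ··b··> p2, ··b··> p3
  p1 = (b.0 + 0 | 0) | b.b.a.a.0 | ··b··> p4, ··b··> p5
  p2 = ((b.b.0)\{a} + a.(b.0 + 0 | 0)) | b.a.a.0 | ··a··> p4, ··b··> p6, ··b··> p7
  p3 = (b.0)\{a} | b.b.a.a.0 | ··b··> p7, ··b··> p8
  p4 = (b.0 + 0 | 0) | b.a.a.0 | ··b··> p10, ··b··> p9
  p5 = 0 | b.b.a.a.0 | ··b··> p10
  p6 = ((b.b.0)\{a} + a.(b.0 + 0 | 0)) | a.a.0 | ··a··> p11, ··a··> p9, ··b··> p12
  p7 = (b.0)\{a} | b.a.a.0 | ··b··> p12, ··b··> p13
  p8 = 0\{a} | b.b.a.a.0 | ··b··> p13
  p9 = (b.0 + 0 | 0) | a.a.0 | ··a··> p14, ··b··> p15
  p10 = 0 | b.a.a.0 | ··b··> p15
  p11 = ((b.b.0)\{a} + a.(b.0 + 0 | 0)) | a.0 | ··a··> p14, ··a··> p16, ··b··> p17
  p12 = (b.0)\{a} | a.a.0 | ··a··> p17, ··b··> p18
  p13 = 0\{a} | b.a.a.0 | ··b··> p18
  p14 = (b.0 + 0 | 0) | a.0 | ··a··> p19, ··b··> p20
  p15 = 0 | a.a.0 | ··a··> p20
  p16 = ((b.b.0)\{a} + a.(b.0 + 0 | 0)) | 0 | ··a··> p19, ··b··> p21
  p17 = (b.0)\{a} | a.0 | ··a··> p21, ··b··> p22
  p18 = 0\{a} | a.a.0 | ··a··> p22
  p19 = (b.0 + 0 | 0) | 0 | ··b··> p23
  p20 = 0 | a.0 | ··a··> p23
  p21 = (b.0)\{a} | 0 | ··b··> p24
  p22 = 0\{a} | a.0 | ··a··> p24
  p23 = 0 | 0 | (no moves)
  p24 = 0\{a} | 0 | (no moves)
LTS(Q): 20 reachable states
  q0 = ((b.b.0)\{a} + a.(b.0 + 0 | 0)) | b.a.a.0 | ··a··> q1, ··b··> q2, ··b··> q3
  q1 = (b.0 + 0 | 0) | b.a.a.0 | ··b··> q4, ··b··> q5
  q2 = ((b.b.0)\{a} + a.(b.0 + 0 | 0)) | a.a.0 | ··a··> q4, ··a··> q6, ··b··> q7
  q3 = (b.0)\{a} | b.a.a.0 | ··b··> q7, ··b··> q8
  q4 = (b.0 + 0 | 0) | a.a.0 | ··a··> q9, ··b··> q10
  q5 = 0 | b.a.a.0 | ··b··> q10
  q6 = ((b.b.0)\{a} + a.(b.0 + 0 | 0)) | a.0 | ··a··> q11, ··a··> q9, ··b··> q12
  q7 = (b.0)\{a} | a.a.0 | ··a··> q12, ··b··> q13
  q8 = 0\{a} | b.a.a.0 | ··b··> q13
  q9 = (b.0 + 0 | 0) | a.0 | ··a··> q14, ··b··> q15
  q10 = 0 | a.a.0 | ··a··> q15
  q11 = ((b.b.0)\{a} + a.(b.0 + 0 | 0)) | 0 | ··a··> q14, ··b··> q16
  q12 = (b.0)\{a} | a.0 | ··a··> q16, ··b··> q17
  q13 = 0\{a} | a.a.0 | ··a··> q17
  q14 = (b.0 + 0 | 0) | 0 | ··b··> q18
  q15 = 0 | a.0 | ··a··> q18
  q16 = (b.0)\{a} | 0 | ··b··> q19
  q17 = 0\{a} | a.0 | ··a··> q19
  q18 = 0 | 0 | (no moves)
  q19 = 0\{a} | 0 | (no moves)
Partition-refinement fixed point:
  B0 = {p0}
  B1 = {p2, q0}
  B2 = {p4, p7, q1, q3}
  B3 = {p12, p9, q4, q7}
  B4 = {p15, p18, q10, q13}
  B5 = {p20, p22, q15, q17}
  B6 = {p23, p24, q18, q19}
  B7 = {p14, p17, q12, q9}
  B8 = {p19, p21, q14, q16}
  B9 = {p10, p13, q5, q8}
  B10 = {p6, q2}
  B11 = {p11, q6}
  B12 = {p16, q11}
  B13 = {p1, p3}
  B14 = {p5, p8}
p0 ∈ B0, q0 ∈ B1 → different blocks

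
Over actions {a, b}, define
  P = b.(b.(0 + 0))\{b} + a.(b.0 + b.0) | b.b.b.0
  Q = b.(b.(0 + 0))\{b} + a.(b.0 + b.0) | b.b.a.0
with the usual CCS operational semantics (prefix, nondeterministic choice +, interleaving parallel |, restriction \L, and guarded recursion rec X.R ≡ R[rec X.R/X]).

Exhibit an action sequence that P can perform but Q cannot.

P's transition system — 13 states:
  p0 = b.(b.(0 + 0))\{b} + a.(b.0 + b.0) | b.b.b.0 :: ··a··> p1, ··b··> p2, ··b··> p3
  p1 = (b.0 + b.0) | b.b.b.0 :: ··b··> p4, ··b··> p5
  p2 = (b.(0 + 0))\{b} :: ·
  p3 = a.(b.0 + b.0) | b.b.0 :: ··a··> p4, ··b··> p6
  p4 = (b.0 + b.0) | b.b.0 :: ··b··> p7, ··b··> p8
  p5 = 0 | b.b.b.0 :: ··b··> p8
  p6 = a.(b.0 + b.0) | b.0 :: ··a··> p7, ··b··> p9
  p7 = (b.0 + b.0) | b.0 :: ··b··> p10, ··b··> p11
  p8 = 0 | b.b.0 :: ··b··> p11
  p9 = a.(b.0 + b.0) | 0 :: ··a··> p10
  p10 = (b.0 + b.0) | 0 :: ··b··> p12
  p11 = 0 | b.0 :: ··b··> p12
  p12 = 0 | 0 :: ·
Q's transition system — 13 states:
  q0 = b.(b.(0 + 0))\{b} + a.(b.0 + b.0) | b.b.a.0 :: ··a··> q1, ··b··> q2, ··b··> q3
  q1 = (b.0 + b.0) | b.b.a.0 :: ··b··> q4, ··b··> q5
  q2 = (b.(0 + 0))\{b} :: ·
  q3 = a.(b.0 + b.0) | b.a.0 :: ··a··> q4, ··b··> q6
  q4 = (b.0 + b.0) | b.a.0 :: ··b··> q7, ··b··> q8
  q5 = 0 | b.b.a.0 :: ··b··> q8
  q6 = a.(b.0 + b.0) | a.0 :: ··a··> q7, ··a··> q9
  q7 = (b.0 + b.0) | a.0 :: ··a··> q10, ··b··> q11
  q8 = 0 | b.a.0 :: ··b··> q11
  q9 = a.(b.0 + b.0) | 0 :: ··a··> q10
  q10 = (b.0 + b.0) | 0 :: ··b··> q12
  q11 = 0 | a.0 :: ··a··> q12
  q12 = 0 | 0 :: ·
Run σ = ⟨bbb⟩ on P: start {p0}
  [1] b ⇒ {p2, p3}
  [2] b ⇒ {p6}
  [3] b ⇒ {p9}
  ✓ P
Run σ = ⟨bbb⟩ on Q: start {q0}
  [1] b ⇒ {q2, q3}
  [2] b ⇒ {q6}
  [3] b ⇒ ∅ (Q stuck)

bbb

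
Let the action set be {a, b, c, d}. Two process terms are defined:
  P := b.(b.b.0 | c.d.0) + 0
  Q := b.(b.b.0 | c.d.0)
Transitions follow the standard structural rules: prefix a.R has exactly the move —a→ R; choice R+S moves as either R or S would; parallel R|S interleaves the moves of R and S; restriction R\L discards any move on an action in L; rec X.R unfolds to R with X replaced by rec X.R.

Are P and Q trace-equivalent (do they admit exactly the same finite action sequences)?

YES

LTS(P): 10 reachable states
  m0 = b.(b.b.0 | c.d.0) + 0 :: -b-> m1
  m1 = b.b.0 | c.d.0 :: -b-> m2, -c-> m3
  m2 = b.0 | c.d.0 :: -b-> m4, -c-> m5
  m3 = b.b.0 | d.0 :: -b-> m5, -d-> m6
  m4 = 0 | c.d.0 :: -c-> m7
  m5 = b.0 | d.0 :: -b-> m7, -d-> m8
  m6 = b.b.0 | 0 :: -b-> m8
  m7 = 0 | d.0 :: -d-> m9
  m8 = b.0 | 0 :: -b-> m9
  m9 = 0 | 0 :: (no moves)
LTS(Q): 10 reachable states
  n0 = b.(b.b.0 | c.d.0) :: -b-> n1
  n1 = b.b.0 | c.d.0 :: -b-> n2, -c-> n3
  n2 = b.0 | c.d.0 :: -b-> n4, -c-> n5
  n3 = b.b.0 | d.0 :: -b-> n5, -d-> n6
  n4 = 0 | c.d.0 :: -c-> n7
  n5 = b.0 | d.0 :: -b-> n7, -d-> n8
  n6 = b.b.0 | 0 :: -b-> n8
  n7 = 0 | d.0 :: -d-> n9
  n8 = b.0 | 0 :: -b-> n9
  n9 = 0 | 0 :: (no moves)
Partition-refinement fixed point:
  B0 = {m0, n0}
  B1 = {m1, n1}
  B2 = {m3, n3}
  B3 = {m5, n5}
  B4 = {m8, n8}
  B5 = {m9, n9}
  B6 = {m7, n7}
  B7 = {m6, n6}
  B8 = {m2, n2}
  B9 = {m4, n4}
m0 ∈ B0, n0 ∈ B0 → same block
Bisimilar ⇒ trace-equivalent.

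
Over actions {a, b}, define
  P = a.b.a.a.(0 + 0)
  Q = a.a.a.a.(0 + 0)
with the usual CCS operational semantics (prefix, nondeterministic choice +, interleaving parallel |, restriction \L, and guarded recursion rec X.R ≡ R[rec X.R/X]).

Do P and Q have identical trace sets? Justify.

P's transition system — 5 states:
  u0 = a.b.a.a.(0 + 0) :: -a-> u1
  u1 = b.a.a.(0 + 0) :: -b-> u2
  u2 = a.a.(0 + 0) :: -a-> u3
  u3 = a.(0 + 0) :: -a-> u4
  u4 = 0 + 0 :: stopped
Q's transition system — 5 states:
  v0 = a.a.a.a.(0 + 0) :: -a-> v1
  v1 = a.a.a.(0 + 0) :: -a-> v2
  v2 = a.a.(0 + 0) :: -a-> v3
  v3 = a.(0 + 0) :: -a-> v4
  v4 = 0 + 0 :: stopped
Executing ab from P (initial set {u0}):
  step 1 (a): {u1}
  step 2 (b): {u2}
  ✓ P
Executing ab from Q (initial set {v0}):
  step 1 (a): {v1}
  step 2 (b): ∅ (Q stuck)

trace-distinct — witness ⟨ab⟩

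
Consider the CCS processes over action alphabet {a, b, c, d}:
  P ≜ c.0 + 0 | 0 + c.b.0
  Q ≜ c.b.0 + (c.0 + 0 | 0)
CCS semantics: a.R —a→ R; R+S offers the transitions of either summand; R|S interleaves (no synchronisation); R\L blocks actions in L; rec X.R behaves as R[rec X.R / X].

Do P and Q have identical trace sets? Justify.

P's transition system — 3 states:
  u0 = c.0 + 0 | 0 + c.b.0 | =c=> u1, =c=> u2
  u1 = 0 | (no moves)
  u2 = b.0 | =b=> u1
Q's transition system — 3 states:
  v0 = c.b.0 + (c.0 + 0 | 0) | =c=> v1, =c=> v2
  v1 = 0 | (no moves)
  v2 = b.0 | =b=> v1
Coarsest stable partition (strong bisimilarity classes):
  B0 = {u0, v0}
  B1 = {u2, v2}
  B2 = {u1, v1}
u0 ∈ B0, v0 ∈ B0 → same block
Bisimilar ⇒ trace-equivalent.

YES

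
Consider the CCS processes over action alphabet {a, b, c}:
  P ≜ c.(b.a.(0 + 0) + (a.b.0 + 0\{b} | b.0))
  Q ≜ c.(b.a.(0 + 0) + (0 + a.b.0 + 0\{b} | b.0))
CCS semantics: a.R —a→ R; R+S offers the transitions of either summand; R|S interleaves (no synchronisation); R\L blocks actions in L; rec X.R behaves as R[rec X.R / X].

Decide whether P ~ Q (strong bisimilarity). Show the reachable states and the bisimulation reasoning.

P ~ Q

Reachable graph of P (7 states):
  s0 = c.(b.a.(0 + 0) + (a.b.0 + 0\{b} | b.0)) has moves ··c··> s1
  s1 = b.a.(0 + 0) + (a.b.0 + 0\{b} | b.0) has moves ··a··> s2, ··b··> s3, ··b··> s4
  s2 = b.0 has moves ··b··> s5
  s3 = 0\{b} | 0 has moves (no moves)
  s4 = a.(0 + 0) has moves ··a··> s6
  s5 = 0 has moves (no moves)
  s6 = 0 + 0 has moves (no moves)
Reachable graph of Q (7 states):
  t0 = c.(b.a.(0 + 0) + (0 + a.b.0 + 0\{b} | b.0)) has moves ··c··> t1
  t1 = b.a.(0 + 0) + (0 + a.b.0 + 0\{b} | b.0) has moves ··a··> t2, ··b··> t3, ··b··> t4
  t2 = b.0 has moves ··b··> t5
  t3 = 0\{b} | 0 has moves (no moves)
  t4 = a.(0 + 0) has moves ··a··> t6
  t5 = 0 has moves (no moves)
  t6 = 0 + 0 has moves (no moves)
Bisimilarity quotient blocks:
  B0 = {s0, t0}
  B1 = {s1, t1}
  B2 = {s3, s5, s6, t3, t5, t6}
  B3 = {s2, t2}
  B4 = {s4, t4}
s0 ∈ B0, t0 ∈ B0 → same block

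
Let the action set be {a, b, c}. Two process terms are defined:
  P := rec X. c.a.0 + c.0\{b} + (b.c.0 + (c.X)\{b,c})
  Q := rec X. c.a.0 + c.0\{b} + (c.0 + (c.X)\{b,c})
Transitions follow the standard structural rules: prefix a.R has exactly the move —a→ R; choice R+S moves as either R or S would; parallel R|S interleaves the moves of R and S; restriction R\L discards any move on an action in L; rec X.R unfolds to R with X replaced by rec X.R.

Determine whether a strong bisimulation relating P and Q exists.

not bisimilar

LTS(P): 5 reachable states
  m0 = rec X. c.a.0 + c.0\{b} + (b.c.0 + (c.X)\{b,c}) has moves =b=> m1, =c=> m2, =c=> m3
  m1 = c.0 has moves =c=> m4
  m2 = 0\{b} has moves ·
  m3 = a.0 has moves =a=> m4
  m4 = 0 has moves ·
LTS(Q): 4 reachable states
  n0 = rec X. c.a.0 + c.0\{b} + (c.0 + (c.X)\{b,c}) has moves =c=> n1, =c=> n2, =c=> n3
  n1 = 0 has moves ·
  n2 = 0\{b} has moves ·
  n3 = a.0 has moves =a=> n1
Partition-refinement fixed point:
  B0 = {m0}
  B1 = {m2, m4, n1, n2}
  B2 = {m3, n3}
  B3 = {m1}
  B4 = {n0}
m0 ∈ B0, n0 ∈ B4 → different blocks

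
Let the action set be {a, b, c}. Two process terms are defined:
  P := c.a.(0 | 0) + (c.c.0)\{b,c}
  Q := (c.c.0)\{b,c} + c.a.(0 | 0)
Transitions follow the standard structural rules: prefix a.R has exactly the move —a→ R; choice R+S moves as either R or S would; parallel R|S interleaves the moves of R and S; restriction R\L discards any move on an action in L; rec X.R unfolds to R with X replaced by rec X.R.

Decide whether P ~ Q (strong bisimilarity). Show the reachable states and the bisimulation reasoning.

YES

Reachable graph of P (3 states):
  p0 = c.a.(0 | 0) + (c.c.0)\{b,c} :: ··c··> p1
  p1 = a.(0 | 0) :: ··a··> p2
  p2 = 0 | 0 :: deadlocked
Reachable graph of Q (3 states):
  q0 = (c.c.0)\{b,c} + c.a.(0 | 0) :: ··c··> q1
  q1 = a.(0 | 0) :: ··a··> q2
  q2 = 0 | 0 :: deadlocked
Bisimilarity quotient blocks:
  B0 = {p0, q0}
  B1 = {p1, q1}
  B2 = {p2, q2}
p0 ∈ B0, q0 ∈ B0 → same block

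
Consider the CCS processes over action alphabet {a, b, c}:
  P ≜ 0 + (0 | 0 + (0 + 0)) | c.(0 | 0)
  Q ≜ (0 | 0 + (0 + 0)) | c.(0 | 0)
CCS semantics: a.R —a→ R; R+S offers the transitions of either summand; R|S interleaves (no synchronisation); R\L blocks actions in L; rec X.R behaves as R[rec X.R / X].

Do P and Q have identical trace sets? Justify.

P's transition system — 2 states:
  u0 = 0 + (0 | 0 + (0 + 0)) | c.(0 | 0) has moves ··c··> u1
  u1 = (0 | 0 + (0 + 0)) | (0 | 0) has moves ∅
Q's transition system — 2 states:
  v0 = (0 | 0 + (0 + 0)) | c.(0 | 0) has moves ··c··> v1
  v1 = (0 | 0 + (0 + 0)) | (0 | 0) has moves ∅
Coarsest stable partition (strong bisimilarity classes):
  B0 = {u0, v0}
  B1 = {u1, v1}
u0 ∈ B0, v0 ∈ B0 → same block
Bisimilar ⇒ trace-equivalent.

traces(P) = traces(Q)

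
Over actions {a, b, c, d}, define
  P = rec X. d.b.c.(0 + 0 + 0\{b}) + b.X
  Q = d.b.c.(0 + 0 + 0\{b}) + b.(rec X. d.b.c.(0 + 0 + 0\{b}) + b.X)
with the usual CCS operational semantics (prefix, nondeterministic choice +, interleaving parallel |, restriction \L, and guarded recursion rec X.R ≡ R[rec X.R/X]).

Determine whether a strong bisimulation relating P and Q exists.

P's transition system — 4 states:
  s0 = rec X. d.b.c.(0 + 0 + 0\{b}) + b.X :: —b→ s0, —d→ s1
  s1 = b.c.(0 + 0 + 0\{b}) :: —b→ s2
  s2 = c.(0 + 0 + 0\{b}) :: —c→ s3
  s3 = 0 + 0 + 0\{b} :: (no moves)
Q's transition system — 5 states:
  t0 = d.b.c.(0 + 0 + 0\{b}) + b.(rec X. d.b.c.(0 + 0 + 0\{b}) + b.X) :: —b→ t1, —d→ t2
  t1 = rec X. d.b.c.(0 + 0 + 0\{b}) + b.X :: —b→ t1, —d→ t2
  t2 = b.c.(0 + 0 + 0\{b}) :: —b→ t3
  t3 = c.(0 + 0 + 0\{b}) :: —c→ t4
  t4 = 0 + 0 + 0\{b} :: (no moves)
Partition-refinement fixed point:
  B0 = {s0, t0, t1}
  B1 = {s1, t2}
  B2 = {s2, t3}
  B3 = {s3, t4}
s0 ∈ B0, t0 ∈ B0 → same block

P ~ Q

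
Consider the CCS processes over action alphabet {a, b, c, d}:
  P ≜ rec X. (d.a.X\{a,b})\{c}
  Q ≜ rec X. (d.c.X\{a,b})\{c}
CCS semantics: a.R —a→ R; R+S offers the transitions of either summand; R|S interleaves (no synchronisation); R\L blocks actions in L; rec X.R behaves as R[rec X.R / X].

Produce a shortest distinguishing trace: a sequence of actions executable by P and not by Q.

P's transition system — 4 states:
  m0 = rec X. (d.a.X\{a,b})\{c} ⊢ -d-> m1
  m1 = (a.(rec X. (d.a.X\{a,b})\{c})\{a,b})\{c} ⊢ -a-> m2
  m2 = (rec X. (d.a.X\{a,b})\{c})\{a,b}\{c} ⊢ -d-> m3
  m3 = (a.(rec X. (d.a.X\{a,b})\{c})\{a,b})\{c}\{a,b}\{c} ⊢ stopped
Q's transition system — 2 states:
  n0 = rec X. (d.c.X\{a,b})\{c} ⊢ -d-> n1
  n1 = (c.(rec X. (d.c.X\{a,b})\{c})\{a,b})\{c} ⊢ stopped
Trace ⟨da⟩ through P, begin at {m0}:
  [1] d ⇒ {m1}
  [2] a ⇒ {m2}
  P completes σ.
Trace ⟨da⟩ through Q, begin at {n0}:
  [1] d ⇒ {n1}
  [2] a ⇒ ∅  — Q cannot continue

da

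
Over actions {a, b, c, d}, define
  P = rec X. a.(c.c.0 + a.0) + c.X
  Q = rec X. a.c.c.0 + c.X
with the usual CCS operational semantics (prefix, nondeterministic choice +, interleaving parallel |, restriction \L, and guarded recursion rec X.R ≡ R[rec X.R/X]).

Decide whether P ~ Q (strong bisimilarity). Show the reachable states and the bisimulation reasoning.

NO

P's transition system — 4 states:
  s0 = rec X. a.(c.c.0 + a.0) + c.X → --a--▸ s1, --c--▸ s0
  s1 = c.c.0 + a.0 → --a--▸ s2, --c--▸ s3
  s2 = 0 → stopped
  s3 = c.0 → --c--▸ s2
Q's transition system — 4 states:
  t0 = rec X. a.c.c.0 + c.X → --a--▸ t1, --c--▸ t0
  t1 = c.c.0 → --c--▸ t2
  t2 = c.0 → --c--▸ t3
  t3 = 0 → stopped
Partition-refinement fixed point:
  B0 = {s0}
  B1 = {s1}
  B2 = {s2, t3}
  B3 = {s3, t2}
  B4 = {t0}
  B5 = {t1}
s0 ∈ B0, t0 ∈ B4 → different blocks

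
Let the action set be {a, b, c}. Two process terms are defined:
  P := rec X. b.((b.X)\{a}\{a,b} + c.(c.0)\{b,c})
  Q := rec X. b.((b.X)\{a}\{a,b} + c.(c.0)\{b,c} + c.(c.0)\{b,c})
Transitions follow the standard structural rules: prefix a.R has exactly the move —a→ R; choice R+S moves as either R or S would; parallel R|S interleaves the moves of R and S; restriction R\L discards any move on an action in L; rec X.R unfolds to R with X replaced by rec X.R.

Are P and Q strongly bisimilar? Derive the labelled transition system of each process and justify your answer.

P's transition system — 3 states:
  m0 = rec X. b.((b.X)\{a}\{a,b} + c.(c.0)\{b,c}) has moves =b=> m1
  m1 = (b.(rec X. b.((b.X)\{a}\{a,b} + c.(c.0)\{b,c})))\{a}\{a,b} + c.(c.0)\{b,c} has moves =c=> m2
  m2 = (c.0)\{b,c} has moves deadlocked
Q's transition system — 3 states:
  n0 = rec X. b.((b.X)\{a}\{a,b} + c.(c.0)\{b,c} + c.(c.0)\{b,c}) has moves =b=> n1
  n1 = (b.(rec X. b.((b.X)\{a}\{a,b} + c.(c.0)\{b,c} + c.(c.0)\{b,c})))\{a}\{a,b} + c.(c.0)\{b,c} + c.(c.0)\{b,c} has moves =c=> n2
  n2 = (c.0)\{b,c} has moves deadlocked
Coarsest stable partition (strong bisimilarity classes):
  B0 = {m0, n0}
  B1 = {m1, n1}
  B2 = {m2, n2}
m0 ∈ B0, n0 ∈ B0 → same block

P ~ Q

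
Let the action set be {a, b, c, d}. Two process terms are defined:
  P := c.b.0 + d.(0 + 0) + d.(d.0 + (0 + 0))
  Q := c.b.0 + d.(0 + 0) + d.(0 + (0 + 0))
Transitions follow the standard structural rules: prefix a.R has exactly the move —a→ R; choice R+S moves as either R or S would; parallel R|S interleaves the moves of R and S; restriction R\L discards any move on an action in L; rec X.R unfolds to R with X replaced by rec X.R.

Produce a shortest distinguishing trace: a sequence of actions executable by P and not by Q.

P's transition system — 5 states:
  u0 = c.b.0 + d.(0 + 0) + d.(d.0 + (0 + 0)) ⊢ ··c··> u1, ··d··> u2, ··d··> u3
  u1 = b.0 ⊢ ··b··> u4
  u2 = 0 + 0 ⊢ (no moves)
  u3 = d.0 + (0 + 0) ⊢ ··d··> u4
  u4 = 0 ⊢ (no moves)
Q's transition system — 5 states:
  v0 = c.b.0 + d.(0 + 0) + d.(0 + (0 + 0)) ⊢ ··c··> v1, ··d··> v2, ··d··> v3
  v1 = b.0 ⊢ ··b··> v4
  v2 = 0 + (0 + 0) ⊢ (no moves)
  v3 = 0 + 0 ⊢ (no moves)
  v4 = 0 ⊢ (no moves)
Executing dd from P (initial set {u0}):
  step 1 (d): {u2, u3}
  step 2 (d): {u4}
  ✓ P
Executing dd from Q (initial set {v0}):
  step 1 (d): {v2, v3}
  step 2 (d): no successor for Q

dd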